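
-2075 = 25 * (-83) 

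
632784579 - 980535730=-347751151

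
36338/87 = 417 + 59/87≈417.68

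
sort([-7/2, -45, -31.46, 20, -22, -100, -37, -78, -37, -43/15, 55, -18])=[-100, -78, -45, -37, -37, -31.46, -22, -18, -7/2, -43/15, 20, 55]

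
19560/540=36 + 2/9 ≈ 36.22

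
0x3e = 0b111110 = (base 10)62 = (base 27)28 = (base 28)26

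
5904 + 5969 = 11873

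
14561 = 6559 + 8002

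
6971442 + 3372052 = 10343494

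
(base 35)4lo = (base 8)13033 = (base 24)9jj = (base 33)56g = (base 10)5659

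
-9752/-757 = 12 + 668/757 ≈ 12.88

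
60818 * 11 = 668998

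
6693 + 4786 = 11479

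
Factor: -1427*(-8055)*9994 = 2^1*3^2*5^1*19^1*179^1*263^1*1427^1 = 114875883090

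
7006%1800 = 1606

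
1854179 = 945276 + 908903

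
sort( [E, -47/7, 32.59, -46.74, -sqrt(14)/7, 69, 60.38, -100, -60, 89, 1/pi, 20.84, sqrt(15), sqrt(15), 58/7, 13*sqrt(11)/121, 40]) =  [-100, -60, -46.74, -47/7, -sqrt(14)/7, 1/pi, 13*sqrt(11)/121, E, sqrt(15), sqrt(15), 58/7, 20.84, 32.59, 40, 60.38, 69, 89]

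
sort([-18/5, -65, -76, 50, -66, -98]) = [-98, -76, -66, -65, -18/5, 50]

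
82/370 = 41/185≈0.222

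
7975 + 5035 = 13010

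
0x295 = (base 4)22111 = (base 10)661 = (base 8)1225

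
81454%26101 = 3151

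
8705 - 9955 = -1250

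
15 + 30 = 45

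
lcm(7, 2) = 14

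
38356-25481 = 12875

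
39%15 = 9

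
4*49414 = 197656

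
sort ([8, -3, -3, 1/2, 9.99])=[-3, -3, 1/2, 8, 9.99]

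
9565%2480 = 2125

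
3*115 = 345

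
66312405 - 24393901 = 41918504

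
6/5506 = 3/2753 ≈ 0.00109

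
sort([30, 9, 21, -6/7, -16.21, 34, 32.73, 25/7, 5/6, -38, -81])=[-81, -38, -16.21, -6/7, 5/6, 25/7, 9, 21, 30, 32.73, 34]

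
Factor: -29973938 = -1*2^1*53^1*282773^1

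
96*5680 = 545280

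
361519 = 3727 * 97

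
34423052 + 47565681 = 81988733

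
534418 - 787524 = -253106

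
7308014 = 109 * 67046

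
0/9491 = 0 = 0.00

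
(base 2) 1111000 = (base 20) 60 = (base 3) 11110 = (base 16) 78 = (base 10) 120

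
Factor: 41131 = 41131^1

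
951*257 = 244407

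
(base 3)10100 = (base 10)90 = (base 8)132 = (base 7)156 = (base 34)2m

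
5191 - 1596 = 3595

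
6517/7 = 931 = 931.00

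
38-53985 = -53947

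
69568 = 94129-24561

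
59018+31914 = 90932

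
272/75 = 3 + 47/75 ≈ 3.63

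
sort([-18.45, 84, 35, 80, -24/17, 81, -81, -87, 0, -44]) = [-87, -81, -44, -18.45, -24/17, 0, 35, 80, 81, 84]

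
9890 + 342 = 10232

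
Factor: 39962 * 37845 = 2^1 * 3^2 * 5^1 * 13^1 * 29^3 * 53^1 = 1512361890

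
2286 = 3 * 762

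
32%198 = 32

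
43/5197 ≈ 0.00827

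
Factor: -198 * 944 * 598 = -1 * 2^6 * 3^2 * 11^1 * 13^1 * 23^1 * 59^1 = -111773376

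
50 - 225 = -175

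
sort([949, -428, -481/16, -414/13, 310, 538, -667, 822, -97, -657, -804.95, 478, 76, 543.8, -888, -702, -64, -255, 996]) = [-888, -804.95, -702, -667, -657, -428, -255, -97, -64, -414/13, -481/16, 76, 310, 478, 538, 543.8, 822, 949, 996]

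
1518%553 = 412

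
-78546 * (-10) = 785460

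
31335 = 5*6267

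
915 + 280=1195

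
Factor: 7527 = 3^1*13^1*193^1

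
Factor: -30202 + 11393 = -1*7^1*2687^1 = -18809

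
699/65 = 10 + 49/65 ≈ 10.75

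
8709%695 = 369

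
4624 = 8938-4314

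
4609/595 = 7 + 444/595 ≈ 7.75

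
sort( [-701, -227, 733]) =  [-701, -227, 733]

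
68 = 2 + 66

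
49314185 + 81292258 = 130606443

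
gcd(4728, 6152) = 8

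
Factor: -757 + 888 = 131^1 = 131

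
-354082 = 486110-840192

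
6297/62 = 101+35/62 ≈ 101.56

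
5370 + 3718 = 9088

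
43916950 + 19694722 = 63611672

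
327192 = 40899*8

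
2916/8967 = 972/2989 ≈ 0.325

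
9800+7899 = 17699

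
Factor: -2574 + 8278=2^3 * 23^1 * 31^1=5704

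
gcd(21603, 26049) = 57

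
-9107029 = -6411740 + -2695289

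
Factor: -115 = -1*5^1*23^1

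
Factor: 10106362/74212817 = 2^1*241^(-1)*43991^(-1)*721883^1 = 1443766/10601831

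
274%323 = 274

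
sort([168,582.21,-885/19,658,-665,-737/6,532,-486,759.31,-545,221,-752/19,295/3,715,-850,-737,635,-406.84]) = [-850,-737,-665,-545,-486,-406.84,-737/6,-885/19,-752/19,295/3,168,221,532,582.21,635,658,715,759.31]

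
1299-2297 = -998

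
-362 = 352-714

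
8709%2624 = 837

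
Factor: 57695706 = 2^1 * 3^3 * 1068439^1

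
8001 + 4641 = 12642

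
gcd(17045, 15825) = 5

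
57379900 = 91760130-34380230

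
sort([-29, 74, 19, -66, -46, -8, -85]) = [-85, -66, -46, -29, -8, 19, 74]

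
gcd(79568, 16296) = 8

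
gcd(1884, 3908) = 4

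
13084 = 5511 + 7573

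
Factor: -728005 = -1*5^1*145601^1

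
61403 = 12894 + 48509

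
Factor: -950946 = -1 * 2^1 * 3^1 * 17^1 * 9323^1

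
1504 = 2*752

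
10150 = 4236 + 5914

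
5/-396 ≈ -0.0126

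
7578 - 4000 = 3578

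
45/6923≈0.00650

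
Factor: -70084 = -1 * 2^2 * 7^1 * 2503^1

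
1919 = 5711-3792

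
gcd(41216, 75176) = 8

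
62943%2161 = 274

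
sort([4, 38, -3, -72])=[-72, -3, 4, 38]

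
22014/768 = 28 + 85/128 ≈ 28.66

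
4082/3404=2041/1702 ≈ 1.20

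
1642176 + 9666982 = 11309158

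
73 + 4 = 77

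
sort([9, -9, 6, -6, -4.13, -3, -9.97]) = [-9.97, -9, -6, -4.13, -3, 6, 9]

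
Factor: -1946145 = -1 * 3^1 * 5^1 * 23^1 * 5641^1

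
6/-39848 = -3/19924 ≈ -0.000151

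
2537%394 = 173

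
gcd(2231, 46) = 23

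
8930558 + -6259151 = 2671407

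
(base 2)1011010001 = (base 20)1g1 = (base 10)721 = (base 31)n8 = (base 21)1d7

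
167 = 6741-6574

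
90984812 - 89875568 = 1109244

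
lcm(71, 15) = 1065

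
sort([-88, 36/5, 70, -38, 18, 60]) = [-88, -38, 36/5, 18, 60, 70]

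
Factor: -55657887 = -1*3^1*277^1*66977^1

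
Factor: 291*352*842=2^6*3^1*11^1*97^1*421^1=86247744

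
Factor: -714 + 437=-1*277^1=-277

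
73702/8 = 36851/4 = 9212.75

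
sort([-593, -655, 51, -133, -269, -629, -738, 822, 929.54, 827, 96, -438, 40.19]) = [-738, -655, -629, -593, -438, -269, -133, 40.19, 51, 96, 822, 827, 929.54]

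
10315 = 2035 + 8280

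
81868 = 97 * 844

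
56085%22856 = 10373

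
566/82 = 6 + 37/41 ≈ 6.90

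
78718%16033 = 14586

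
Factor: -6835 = -1*5^1*1367^1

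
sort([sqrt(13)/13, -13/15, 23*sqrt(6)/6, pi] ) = [-13/15, sqrt(13)/13, pi, 23*sqrt(6)/6] 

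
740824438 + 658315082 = 1399139520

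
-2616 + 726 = -1890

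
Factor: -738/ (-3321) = 2^1 * 3^ (-2) = 2/9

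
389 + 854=1243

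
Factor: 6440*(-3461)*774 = -1*2^4*3^2*5^1*7^1*23^1*43^1*3461^1 = -17251562160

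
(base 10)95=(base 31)32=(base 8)137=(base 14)6b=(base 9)115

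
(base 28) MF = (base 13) 397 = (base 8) 1167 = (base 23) 14A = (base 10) 631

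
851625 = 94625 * 9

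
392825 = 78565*5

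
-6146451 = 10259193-16405644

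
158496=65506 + 92990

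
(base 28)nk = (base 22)184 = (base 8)1230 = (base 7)1636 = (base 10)664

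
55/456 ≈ 0.121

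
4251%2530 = 1721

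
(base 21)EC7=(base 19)HFB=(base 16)1921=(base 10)6433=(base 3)22211021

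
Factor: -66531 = -1*3^1*67^1*331^1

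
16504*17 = 280568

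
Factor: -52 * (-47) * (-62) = -1 * 2^3 * 13^1 * 31^1 * 47^1 = -151528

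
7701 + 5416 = 13117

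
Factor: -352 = -1*2^5*11^1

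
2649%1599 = 1050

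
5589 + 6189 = 11778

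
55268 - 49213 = 6055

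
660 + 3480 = 4140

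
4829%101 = 82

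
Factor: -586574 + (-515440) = -1 * 2^1 * 3^2 * 61223^1 = -1102014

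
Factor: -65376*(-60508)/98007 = 2^7*3^1*13^ (-1)*227^1*359^ (-1)*2161^1 = 188370048/4667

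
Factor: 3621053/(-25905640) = -1*2^(-3)*5^(-1)*233^1*15541^1*647641^(-1)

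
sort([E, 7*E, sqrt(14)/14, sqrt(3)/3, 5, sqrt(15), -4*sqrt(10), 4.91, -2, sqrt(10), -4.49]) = [-4*sqrt(10), -4.49, -2, sqrt(14)/14, sqrt(3)/3, E, sqrt(10), sqrt(15), 4.91, 5, 7*E]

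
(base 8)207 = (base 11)113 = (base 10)135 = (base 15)90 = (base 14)99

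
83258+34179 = 117437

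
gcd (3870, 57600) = 90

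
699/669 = 1 + 10/223 ≈ 1.04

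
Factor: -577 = -1*577^1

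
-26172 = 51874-78046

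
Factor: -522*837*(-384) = 2^8*3^6*29^1*31^1 = 167774976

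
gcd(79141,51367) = 1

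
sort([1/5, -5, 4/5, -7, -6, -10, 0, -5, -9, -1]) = [-10, -9, -7, -6, -5, -5, -1, 0, 1/5, 4/5]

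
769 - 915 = -146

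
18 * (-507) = -9126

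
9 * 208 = 1872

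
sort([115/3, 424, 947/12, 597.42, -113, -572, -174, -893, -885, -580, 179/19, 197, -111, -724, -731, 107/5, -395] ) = [-893, -885, -731, -724, -580, -572, -395, -174, -113, -111, 179/19, 107/5, 115/3, 947/12, 197, 424, 597.42] 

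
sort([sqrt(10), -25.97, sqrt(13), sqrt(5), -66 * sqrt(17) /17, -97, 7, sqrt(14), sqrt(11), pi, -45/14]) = [-97, -25.97, -66 * sqrt(17) /17, -45/14, sqrt(5), pi, sqrt(10), sqrt(11), sqrt(13), sqrt(14), 7]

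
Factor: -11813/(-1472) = 2^(-6)*23^(-1)*11813^1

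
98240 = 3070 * 32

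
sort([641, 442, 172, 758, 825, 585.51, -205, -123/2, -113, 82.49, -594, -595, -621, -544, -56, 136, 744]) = [-621, -595, -594, -544, -205, -113, -123/2, -56, 82.49, 136, 172, 442, 585.51, 641, 744, 758, 825]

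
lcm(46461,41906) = 2137206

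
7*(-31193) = -218351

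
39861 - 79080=-39219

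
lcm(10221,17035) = 51105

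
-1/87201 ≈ -0.0000115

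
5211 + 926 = 6137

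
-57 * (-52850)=3012450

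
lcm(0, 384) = 0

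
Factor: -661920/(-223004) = 2^3 * 3^1 * 5^1 * 7^1 * 283^(-1) = 840/283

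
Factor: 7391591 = 1361^1 * 5431^1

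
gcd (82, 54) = 2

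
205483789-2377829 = 203105960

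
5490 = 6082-592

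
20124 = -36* (-559)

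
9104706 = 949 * 9594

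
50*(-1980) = -99000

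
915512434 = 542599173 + 372913261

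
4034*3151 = 12711134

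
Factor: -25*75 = -1*3^1*5^4 = -1875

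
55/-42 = -1 - 13/42 ≈ -1.31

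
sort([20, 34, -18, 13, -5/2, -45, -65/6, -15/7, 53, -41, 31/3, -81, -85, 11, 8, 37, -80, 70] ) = [-85, -81, -80, -45, -41, -18, -65/6, -5/2, -15/7, 8, 31/3, 11, 13, 20, 34, 37, 53, 70] 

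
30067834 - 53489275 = -23421441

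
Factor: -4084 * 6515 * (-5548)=2^4 * 5^1 * 19^1 * 73^1 * 1021^1 * 1303^1=147617078480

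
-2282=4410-6692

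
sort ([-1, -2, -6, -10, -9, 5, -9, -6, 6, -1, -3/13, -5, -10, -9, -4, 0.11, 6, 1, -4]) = [-10, -10, -9, -9, -9, -6, -6, -5, -4, -4, -2, -1, -1, -3/13, 0.11, 1, 5, 6, 6]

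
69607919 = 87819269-18211350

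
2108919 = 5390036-3281117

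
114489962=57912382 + 56577580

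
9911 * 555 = 5500605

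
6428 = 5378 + 1050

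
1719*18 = 30942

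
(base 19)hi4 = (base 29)7kg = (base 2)1100101010011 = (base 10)6483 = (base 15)1dc3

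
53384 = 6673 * 8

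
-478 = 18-496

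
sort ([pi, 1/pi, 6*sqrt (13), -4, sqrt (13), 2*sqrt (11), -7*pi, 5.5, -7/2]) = [-7*pi, -4, -7/2, 1/pi, pi, sqrt (13), 5.5, 2*sqrt (11), 6*sqrt (13)]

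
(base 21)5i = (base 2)1111011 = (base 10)123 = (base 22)5d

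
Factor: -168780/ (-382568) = 2^ (-1) * 3^1 * 5^1 * 17^ (-1) = 15/34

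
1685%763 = 159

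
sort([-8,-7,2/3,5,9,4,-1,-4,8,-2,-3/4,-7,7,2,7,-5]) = [-8,-7,-7,-5,-4,-2,-1,-3/4,2/3,2,4,5,7,7,8,9]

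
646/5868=323/2934 ≈ 0.110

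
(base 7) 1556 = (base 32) jl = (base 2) 1001110101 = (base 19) 1e2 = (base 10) 629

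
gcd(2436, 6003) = 87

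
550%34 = 6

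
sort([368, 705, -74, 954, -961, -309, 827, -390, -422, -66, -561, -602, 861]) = [-961, -602, -561, -422, -390, -309, -74, -66, 368, 705, 827, 861, 954]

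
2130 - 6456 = -4326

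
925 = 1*925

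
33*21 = 693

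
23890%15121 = 8769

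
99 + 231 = 330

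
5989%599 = 598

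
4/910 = 2/455 ≈ 0.00440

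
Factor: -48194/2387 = -1 * 2^1 * 7^(-1) * 11^(-1) * 31^(-1) * 24097^1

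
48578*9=437202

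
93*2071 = 192603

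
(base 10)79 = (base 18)47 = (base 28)2n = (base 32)2f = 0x4f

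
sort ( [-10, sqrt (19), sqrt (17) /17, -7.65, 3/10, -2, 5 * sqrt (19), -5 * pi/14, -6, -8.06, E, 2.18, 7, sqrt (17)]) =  [-10, -8.06, -7.65, -6, -2, -5 * pi/14, sqrt (17) /17, 3/10, 2.18, E, sqrt (17), sqrt (19), 7, 5 * sqrt (19)]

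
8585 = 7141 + 1444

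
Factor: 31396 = 2^2*47^1*167^1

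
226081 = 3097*73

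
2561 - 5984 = -3423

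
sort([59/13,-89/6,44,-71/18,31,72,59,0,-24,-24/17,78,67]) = [-24,-89/6,-71/18,-24/17,0,59/13,31,44,59,67,72,78]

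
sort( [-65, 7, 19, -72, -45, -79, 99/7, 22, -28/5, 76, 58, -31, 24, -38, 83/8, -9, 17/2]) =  [-79, -72, -65, -45, -38, -31, -9, -28/5, 7, 17/2, 83/8, 99/7, 19, 22, 24, 58, 76]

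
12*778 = 9336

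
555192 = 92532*6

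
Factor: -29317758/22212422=-1 * 3^1 * 17^1 * 83^1 * 1297^(-1) * 3463^1 * 8563^(-1)=-14658879/11106211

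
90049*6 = 540294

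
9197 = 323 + 8874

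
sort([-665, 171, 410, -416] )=[-665, -416, 171, 410] 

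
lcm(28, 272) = 1904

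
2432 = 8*304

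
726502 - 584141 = 142361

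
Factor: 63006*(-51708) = -1*2^3*3^2*31^1*139^1*10501^1 = -3257914248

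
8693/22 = 395 + 3/22 ≈ 395.14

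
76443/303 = 252 + 29/101 ≈ 252.29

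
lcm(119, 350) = 5950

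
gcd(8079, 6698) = 1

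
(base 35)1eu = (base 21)3k2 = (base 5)23440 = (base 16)6d1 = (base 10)1745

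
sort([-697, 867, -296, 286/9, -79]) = [-697, -296, -79, 286/9, 867]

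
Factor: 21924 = 2^2*3^3*7^1*29^1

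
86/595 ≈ 0.145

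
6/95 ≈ 0.0632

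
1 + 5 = 6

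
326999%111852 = 103295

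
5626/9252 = 2813/4626 ≈ 0.608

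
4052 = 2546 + 1506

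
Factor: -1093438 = -1 * 2^1 * 546719^1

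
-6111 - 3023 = -9134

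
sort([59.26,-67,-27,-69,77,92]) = [-69,-67,-27,59.26,77,92]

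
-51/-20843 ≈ 0.00245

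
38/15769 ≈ 0.00241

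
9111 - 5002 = 4109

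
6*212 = 1272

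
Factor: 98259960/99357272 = 3^1 * 5^1 * 7^(-1) * 271^(-1) * 599^1 * 1367^1 * 6547^(-1) = 12282495/12419659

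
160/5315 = 32/1063 ≈ 0.0301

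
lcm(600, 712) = 53400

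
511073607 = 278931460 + 232142147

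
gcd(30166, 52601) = 1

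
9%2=1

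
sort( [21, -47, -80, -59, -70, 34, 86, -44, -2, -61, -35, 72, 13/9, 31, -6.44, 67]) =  [-80, -70, -61, -59, -47, -44, -35, -6.44, -2, 13/9, 21, 31, 34, 67, 72, 86]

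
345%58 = 55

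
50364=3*16788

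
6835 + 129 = 6964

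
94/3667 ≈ 0.0256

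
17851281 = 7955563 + 9895718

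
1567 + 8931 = 10498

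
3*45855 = 137565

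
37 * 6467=239279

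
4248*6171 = 26214408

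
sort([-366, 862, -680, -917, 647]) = [-917, -680, -366, 647, 862]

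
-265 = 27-292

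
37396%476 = 268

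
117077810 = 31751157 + 85326653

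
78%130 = 78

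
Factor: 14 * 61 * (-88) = -1 * 2^4 * 7^1 * 11^1 * 61^1 = -75152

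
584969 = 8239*71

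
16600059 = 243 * 68313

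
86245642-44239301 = 42006341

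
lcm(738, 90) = 3690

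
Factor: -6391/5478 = -1*2^(-1)*3^(-1)*7^1 = -7/6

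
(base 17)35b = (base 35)ri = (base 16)3c3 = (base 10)963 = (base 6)4243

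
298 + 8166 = 8464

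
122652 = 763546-640894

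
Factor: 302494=2^1 * 151247^1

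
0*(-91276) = 0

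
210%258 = 210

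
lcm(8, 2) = 8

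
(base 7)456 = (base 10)237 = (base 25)9c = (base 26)93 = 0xed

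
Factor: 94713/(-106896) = -1*2^(-4)*17^(-1)*241^1 = -241/272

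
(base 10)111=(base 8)157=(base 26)47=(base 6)303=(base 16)6f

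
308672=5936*52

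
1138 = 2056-918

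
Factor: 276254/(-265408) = -1*2^(-5)*13^(-1)*433^1 = -433/416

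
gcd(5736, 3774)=6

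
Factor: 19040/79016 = 2^2 * 5^1 * 83^(-1) = 20/83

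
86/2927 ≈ 0.0294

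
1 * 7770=7770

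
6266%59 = 12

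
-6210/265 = -1242/53 ≈ -23.43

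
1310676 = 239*5484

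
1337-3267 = -1930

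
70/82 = 35/41 ≈ 0.854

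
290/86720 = 29/8672 ≈ 0.00334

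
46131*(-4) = -184524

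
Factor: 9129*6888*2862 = 2^4*3^5*7^1*17^1*41^1*53^1*179^1 = 179964139824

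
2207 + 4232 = 6439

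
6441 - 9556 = -3115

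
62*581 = 36022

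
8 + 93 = 101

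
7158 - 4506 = 2652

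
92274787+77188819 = 169463606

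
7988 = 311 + 7677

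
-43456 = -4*10864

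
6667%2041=544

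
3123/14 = 223 + 1/14 ≈ 223.07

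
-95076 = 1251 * (-76)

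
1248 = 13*96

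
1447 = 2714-1267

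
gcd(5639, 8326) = 1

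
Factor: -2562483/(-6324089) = 3^1*7^1*11^1*11093^1*6324089^(-1)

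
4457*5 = 22285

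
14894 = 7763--7131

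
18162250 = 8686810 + 9475440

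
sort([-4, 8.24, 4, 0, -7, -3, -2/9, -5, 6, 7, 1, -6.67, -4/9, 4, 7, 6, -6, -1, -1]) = [-7, -6.67, -6, -5, -4, -3, -1, -1, -4/9, -2/9, 0, 1, 4, 4, 6, 6, 7, 7, 8.24]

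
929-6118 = -5189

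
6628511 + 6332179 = 12960690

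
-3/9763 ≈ -0.000307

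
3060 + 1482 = 4542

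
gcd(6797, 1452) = 1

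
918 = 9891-8973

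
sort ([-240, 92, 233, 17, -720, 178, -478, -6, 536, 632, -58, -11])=[-720, -478, -240, -58, -11, -6, 17, 92, 178, 233, 536, 632]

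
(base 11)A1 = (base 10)111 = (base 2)1101111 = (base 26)47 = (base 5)421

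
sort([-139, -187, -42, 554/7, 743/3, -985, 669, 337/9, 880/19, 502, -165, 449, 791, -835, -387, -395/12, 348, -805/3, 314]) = [-985, -835, -387, -805/3, -187, -165, -139, -42, -395/12, 337/9, 880/19, 554/7, 743/3, 314, 348, 449, 502, 669, 791]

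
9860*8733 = 86107380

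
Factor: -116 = -1*2^2*29^1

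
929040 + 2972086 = 3901126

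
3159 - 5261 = -2102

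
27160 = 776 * 35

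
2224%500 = 224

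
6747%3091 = 565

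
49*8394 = 411306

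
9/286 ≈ 0.0315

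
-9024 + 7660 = -1364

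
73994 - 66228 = 7766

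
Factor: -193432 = -1 * 2^3 * 24179^1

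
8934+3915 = 12849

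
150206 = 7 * 21458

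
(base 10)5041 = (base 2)1001110110001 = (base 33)4kp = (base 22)a93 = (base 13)23aa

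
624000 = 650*960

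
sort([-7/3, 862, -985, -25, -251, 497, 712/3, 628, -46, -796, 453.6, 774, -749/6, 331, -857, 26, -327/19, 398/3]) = [-985, -857, -796, -251, -749/6, -46, -25, -327/19, -7/3, 26, 398/3, 712/3, 331, 453.6, 497, 628, 774, 862]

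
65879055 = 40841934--25037121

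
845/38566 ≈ 0.0219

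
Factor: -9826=-1*2^1*17^3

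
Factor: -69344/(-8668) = 2^3 = 8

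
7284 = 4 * 1821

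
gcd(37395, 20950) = 5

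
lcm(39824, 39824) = 39824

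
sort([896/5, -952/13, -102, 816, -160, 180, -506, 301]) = [-506, -160, -102, -952/13, 896/5, 180, 301, 816]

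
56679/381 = 18893/127 ≈ 148.76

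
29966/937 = 31 + 919/937 ≈ 31.98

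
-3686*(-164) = 604504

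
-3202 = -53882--50680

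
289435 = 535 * 541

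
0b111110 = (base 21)2k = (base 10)62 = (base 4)332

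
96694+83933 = 180627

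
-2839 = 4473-7312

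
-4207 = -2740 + -1467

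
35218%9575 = 6493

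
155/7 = 22 + 1/7 ≈ 22.14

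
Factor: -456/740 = -1 * 2^1 * 3^1 * 5^(-1) * 19^1 * 37^(-1) = -114/185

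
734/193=3 + 155/193 ≈ 3.80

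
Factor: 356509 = 356509^1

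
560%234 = 92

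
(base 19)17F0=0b10010111000111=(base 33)8T2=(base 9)14235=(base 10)9671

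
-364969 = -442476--77507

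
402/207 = 134/69 ≈ 1.94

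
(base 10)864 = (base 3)1012000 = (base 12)600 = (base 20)234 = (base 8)1540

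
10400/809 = 12+692/809 ≈ 12.86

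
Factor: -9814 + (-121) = -1*5^1*1987^1 = -9935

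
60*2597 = 155820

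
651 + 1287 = 1938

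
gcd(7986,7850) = 2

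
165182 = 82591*2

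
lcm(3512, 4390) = 17560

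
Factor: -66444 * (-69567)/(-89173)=-1 * 2^2 * 3^2 * 7^1 * 113^1 * 12739^(-1) * 23189^1=-660329964/12739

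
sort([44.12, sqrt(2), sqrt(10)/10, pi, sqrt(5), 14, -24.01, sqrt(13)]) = [-24.01, sqrt(10)/10, sqrt(2), sqrt(5), pi, sqrt(13), 14, 44.12]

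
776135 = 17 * 45655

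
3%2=1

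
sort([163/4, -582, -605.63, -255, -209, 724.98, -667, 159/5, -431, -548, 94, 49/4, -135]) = [-667, -605.63, -582, -548, -431, -255, -209, -135, 49/4, 159/5, 163/4, 94, 724.98]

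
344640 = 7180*48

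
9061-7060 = 2001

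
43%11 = 10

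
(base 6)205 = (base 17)49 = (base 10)77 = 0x4d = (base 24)35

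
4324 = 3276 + 1048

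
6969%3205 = 559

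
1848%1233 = 615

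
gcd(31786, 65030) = 2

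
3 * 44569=133707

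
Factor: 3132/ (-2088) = -1*2^ (-1)*3^1 = -3/2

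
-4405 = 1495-5900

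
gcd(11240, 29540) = 20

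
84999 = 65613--19386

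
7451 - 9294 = -1843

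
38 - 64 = -26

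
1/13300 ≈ 0.0000752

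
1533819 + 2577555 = 4111374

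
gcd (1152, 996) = 12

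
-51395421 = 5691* (-9031)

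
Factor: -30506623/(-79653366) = 2^(-1)*3^(-2)*7^1*13^(-1)*73^(-1)*223^1*4663^(-1)*19543^1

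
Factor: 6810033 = 3^1*2270011^1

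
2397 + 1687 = 4084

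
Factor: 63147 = 3^1*7^1*31^1*97^1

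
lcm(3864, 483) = 3864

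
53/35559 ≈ 0.00149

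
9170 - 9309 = -139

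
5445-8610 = -3165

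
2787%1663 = 1124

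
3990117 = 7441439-3451322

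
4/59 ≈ 0.0678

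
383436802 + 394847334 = 778284136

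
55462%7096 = 5790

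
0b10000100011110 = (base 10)8478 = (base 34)7bc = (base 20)113i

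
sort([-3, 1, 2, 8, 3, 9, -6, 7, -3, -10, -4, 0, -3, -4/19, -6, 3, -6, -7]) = [-10, -7, -6, -6, -6, -4, -3, -3, -3, -4/19, 0, 1, 2, 3, 3, 7, 8, 9]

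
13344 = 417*32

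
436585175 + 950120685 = 1386705860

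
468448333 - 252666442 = 215781891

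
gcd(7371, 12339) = 27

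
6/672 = 1/112 ≈ 0.00893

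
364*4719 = 1717716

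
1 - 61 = -60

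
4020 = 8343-4323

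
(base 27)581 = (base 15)1227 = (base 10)3862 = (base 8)7426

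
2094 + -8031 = -5937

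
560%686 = 560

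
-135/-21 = 45/7 ≈ 6.43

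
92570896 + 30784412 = 123355308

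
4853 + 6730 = 11583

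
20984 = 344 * 61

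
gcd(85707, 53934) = 267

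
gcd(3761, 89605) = 1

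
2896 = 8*362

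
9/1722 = 3/574 ≈ 0.00523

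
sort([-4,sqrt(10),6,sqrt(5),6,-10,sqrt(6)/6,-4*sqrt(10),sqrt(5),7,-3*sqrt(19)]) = [-3*sqrt(19),-4*sqrt(10),-10,-4,sqrt(6)/6,sqrt(5),sqrt(5),sqrt(10),6,6,7]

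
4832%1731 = 1370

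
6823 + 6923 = 13746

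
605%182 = 59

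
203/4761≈0.0426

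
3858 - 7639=-3781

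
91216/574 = 45608/287≈158.91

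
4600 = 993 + 3607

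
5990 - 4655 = 1335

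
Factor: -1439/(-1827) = 3^(-2) * 7^(-1) * 29^(-1) * 1439^1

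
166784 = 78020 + 88764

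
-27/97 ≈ -0.278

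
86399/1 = 86399 = 86399.00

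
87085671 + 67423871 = 154509542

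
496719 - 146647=350072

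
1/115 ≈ 0.00870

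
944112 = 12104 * 78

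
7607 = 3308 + 4299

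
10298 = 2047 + 8251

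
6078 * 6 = 36468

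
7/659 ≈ 0.0106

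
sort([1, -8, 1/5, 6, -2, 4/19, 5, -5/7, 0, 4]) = [-8, -2, -5/7, 0, 1/5, 4/19, 1, 4, 5, 6]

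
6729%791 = 401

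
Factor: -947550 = -1 * 2^1 * 3^1 * 5^2 * 6317^1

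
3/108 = 1/36 ≈ 0.0278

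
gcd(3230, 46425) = 5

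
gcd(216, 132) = 12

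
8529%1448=1289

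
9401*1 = 9401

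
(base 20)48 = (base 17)53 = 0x58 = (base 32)2o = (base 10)88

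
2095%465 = 235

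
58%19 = 1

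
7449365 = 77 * 96745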